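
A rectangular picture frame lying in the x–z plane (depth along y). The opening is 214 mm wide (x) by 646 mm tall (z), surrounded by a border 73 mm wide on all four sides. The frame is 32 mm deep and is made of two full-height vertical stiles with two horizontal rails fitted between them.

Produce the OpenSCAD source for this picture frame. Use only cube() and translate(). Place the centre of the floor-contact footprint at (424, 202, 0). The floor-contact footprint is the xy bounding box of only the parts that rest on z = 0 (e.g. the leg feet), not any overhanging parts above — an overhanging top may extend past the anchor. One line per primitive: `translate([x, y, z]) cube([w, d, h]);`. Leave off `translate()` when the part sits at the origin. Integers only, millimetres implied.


translate([244, 186, 0]) cube([73, 32, 792]);
translate([531, 186, 0]) cube([73, 32, 792]);
translate([317, 186, 0]) cube([214, 32, 73]);
translate([317, 186, 719]) cube([214, 32, 73]);


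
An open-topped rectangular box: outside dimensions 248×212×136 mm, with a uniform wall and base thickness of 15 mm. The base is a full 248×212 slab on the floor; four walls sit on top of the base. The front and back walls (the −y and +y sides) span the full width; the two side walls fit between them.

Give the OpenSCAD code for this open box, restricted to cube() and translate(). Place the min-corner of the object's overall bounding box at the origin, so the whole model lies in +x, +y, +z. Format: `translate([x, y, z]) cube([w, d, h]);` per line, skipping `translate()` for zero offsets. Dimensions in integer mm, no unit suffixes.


cube([248, 212, 15]);
translate([0, 0, 15]) cube([248, 15, 121]);
translate([0, 197, 15]) cube([248, 15, 121]);
translate([0, 15, 15]) cube([15, 182, 121]);
translate([233, 15, 15]) cube([15, 182, 121]);


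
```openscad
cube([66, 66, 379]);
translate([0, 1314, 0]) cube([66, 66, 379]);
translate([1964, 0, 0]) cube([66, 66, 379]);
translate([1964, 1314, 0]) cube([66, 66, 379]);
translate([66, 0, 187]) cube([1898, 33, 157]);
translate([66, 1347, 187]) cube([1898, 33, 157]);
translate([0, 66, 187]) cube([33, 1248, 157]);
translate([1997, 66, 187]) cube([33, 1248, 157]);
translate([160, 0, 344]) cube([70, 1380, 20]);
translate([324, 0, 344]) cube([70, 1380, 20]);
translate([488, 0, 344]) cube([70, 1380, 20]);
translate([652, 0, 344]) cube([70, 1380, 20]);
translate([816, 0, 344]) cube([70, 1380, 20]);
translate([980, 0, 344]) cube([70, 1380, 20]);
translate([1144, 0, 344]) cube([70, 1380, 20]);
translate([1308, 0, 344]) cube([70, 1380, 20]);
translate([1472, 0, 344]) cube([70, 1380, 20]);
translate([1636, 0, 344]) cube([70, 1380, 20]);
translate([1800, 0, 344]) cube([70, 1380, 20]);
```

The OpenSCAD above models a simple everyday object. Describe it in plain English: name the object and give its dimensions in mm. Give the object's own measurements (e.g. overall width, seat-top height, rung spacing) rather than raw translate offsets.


A bed frame 2030 mm long (x) by 1380 mm wide (y). Four 66×66 mm corner posts, 379 mm tall, at the corners of the footprint. Four rails of 33 mm thickness and 157 mm height run between adjacent posts with their undersides at z = 187 mm, their outer faces flush with the outside of the frame (the two x-running rails run between the posts' inner faces; the two y-running rails run between the posts' inner faces). 11 slats, each 70 mm wide (x) and 20 mm thick, lie across the top of the two x-running rails, running the full 1380 mm width of the frame in y; along x they sit between the end posts with a 94 mm gap after the −x posts and between neighbouring slats and before the +x posts.


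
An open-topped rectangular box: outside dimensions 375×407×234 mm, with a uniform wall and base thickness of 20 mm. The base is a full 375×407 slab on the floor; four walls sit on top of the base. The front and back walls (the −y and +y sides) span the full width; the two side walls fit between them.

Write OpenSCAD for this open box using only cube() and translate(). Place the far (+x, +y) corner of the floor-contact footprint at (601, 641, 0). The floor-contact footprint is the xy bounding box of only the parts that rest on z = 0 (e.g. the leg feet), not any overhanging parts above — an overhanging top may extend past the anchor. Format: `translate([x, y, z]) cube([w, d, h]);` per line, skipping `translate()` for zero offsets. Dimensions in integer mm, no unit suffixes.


translate([226, 234, 0]) cube([375, 407, 20]);
translate([226, 234, 20]) cube([375, 20, 214]);
translate([226, 621, 20]) cube([375, 20, 214]);
translate([226, 254, 20]) cube([20, 367, 214]);
translate([581, 254, 20]) cube([20, 367, 214]);


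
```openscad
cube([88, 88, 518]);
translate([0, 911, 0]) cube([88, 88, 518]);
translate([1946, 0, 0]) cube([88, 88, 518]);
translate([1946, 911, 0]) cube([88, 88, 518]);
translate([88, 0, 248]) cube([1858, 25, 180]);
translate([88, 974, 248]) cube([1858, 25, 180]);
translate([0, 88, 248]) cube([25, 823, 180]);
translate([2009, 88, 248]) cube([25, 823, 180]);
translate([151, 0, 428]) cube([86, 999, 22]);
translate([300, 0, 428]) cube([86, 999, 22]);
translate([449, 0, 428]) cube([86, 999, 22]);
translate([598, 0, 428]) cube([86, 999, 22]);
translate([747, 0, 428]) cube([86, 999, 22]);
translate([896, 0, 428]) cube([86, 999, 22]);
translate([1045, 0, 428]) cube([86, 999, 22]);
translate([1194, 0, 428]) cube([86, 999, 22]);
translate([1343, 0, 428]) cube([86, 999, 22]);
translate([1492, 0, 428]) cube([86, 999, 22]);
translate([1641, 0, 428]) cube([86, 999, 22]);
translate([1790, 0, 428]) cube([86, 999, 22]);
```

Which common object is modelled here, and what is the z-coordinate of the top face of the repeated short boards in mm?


A bed frame. The slat-top height is 450 mm.

Four posts, four rails, and a row of slats — a bed frame. Slats sit on the rails at z = 248 + 180 = 428; with slat thickness 22, the top is 450 mm.


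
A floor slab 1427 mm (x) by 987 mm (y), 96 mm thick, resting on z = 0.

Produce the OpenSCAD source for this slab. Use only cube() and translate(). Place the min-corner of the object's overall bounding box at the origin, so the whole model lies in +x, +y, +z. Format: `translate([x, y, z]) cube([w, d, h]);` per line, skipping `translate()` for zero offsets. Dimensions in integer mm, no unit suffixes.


cube([1427, 987, 96]);


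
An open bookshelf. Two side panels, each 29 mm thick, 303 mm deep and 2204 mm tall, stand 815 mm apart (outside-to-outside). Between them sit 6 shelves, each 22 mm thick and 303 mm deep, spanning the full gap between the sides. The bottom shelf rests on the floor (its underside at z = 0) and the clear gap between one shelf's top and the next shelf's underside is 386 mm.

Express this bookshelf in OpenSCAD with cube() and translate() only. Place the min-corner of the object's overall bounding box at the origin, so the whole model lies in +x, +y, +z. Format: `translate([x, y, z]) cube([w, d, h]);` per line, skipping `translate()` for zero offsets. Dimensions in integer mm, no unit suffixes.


cube([29, 303, 2204]);
translate([786, 0, 0]) cube([29, 303, 2204]);
translate([29, 0, 0]) cube([757, 303, 22]);
translate([29, 0, 408]) cube([757, 303, 22]);
translate([29, 0, 816]) cube([757, 303, 22]);
translate([29, 0, 1224]) cube([757, 303, 22]);
translate([29, 0, 1632]) cube([757, 303, 22]);
translate([29, 0, 2040]) cube([757, 303, 22]);


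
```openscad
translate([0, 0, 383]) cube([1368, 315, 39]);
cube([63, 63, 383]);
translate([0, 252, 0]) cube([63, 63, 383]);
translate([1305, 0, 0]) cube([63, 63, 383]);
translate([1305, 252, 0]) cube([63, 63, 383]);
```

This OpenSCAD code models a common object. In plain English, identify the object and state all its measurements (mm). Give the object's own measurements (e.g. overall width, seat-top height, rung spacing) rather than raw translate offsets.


A long wooden bench with a 1368 mm (x) × 315 mm (y) seat, 39 mm thick, its top surface 422 mm above the floor. Four 63 mm square legs at the seat corners, flush with the edges, run from z = 0 to the seat underside.


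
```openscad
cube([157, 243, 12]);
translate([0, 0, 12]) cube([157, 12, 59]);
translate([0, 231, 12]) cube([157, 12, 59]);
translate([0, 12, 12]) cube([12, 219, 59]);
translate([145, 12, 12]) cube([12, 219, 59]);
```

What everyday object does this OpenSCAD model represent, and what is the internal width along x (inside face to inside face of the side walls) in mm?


An open box. The internal width is 133 mm.

A 157×243 base slab with four walls standing on it — an open box. The base is 157 mm wide and the walls are 12 mm thick, so the internal width is 157 − 2 × 12 = 133 mm.


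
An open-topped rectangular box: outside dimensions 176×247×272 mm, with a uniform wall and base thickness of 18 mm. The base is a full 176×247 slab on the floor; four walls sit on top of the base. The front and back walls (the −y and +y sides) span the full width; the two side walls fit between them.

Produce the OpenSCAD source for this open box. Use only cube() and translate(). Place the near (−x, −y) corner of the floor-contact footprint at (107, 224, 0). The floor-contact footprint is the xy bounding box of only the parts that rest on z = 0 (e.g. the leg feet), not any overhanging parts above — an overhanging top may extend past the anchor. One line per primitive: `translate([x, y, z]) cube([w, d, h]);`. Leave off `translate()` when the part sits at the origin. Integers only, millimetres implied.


translate([107, 224, 0]) cube([176, 247, 18]);
translate([107, 224, 18]) cube([176, 18, 254]);
translate([107, 453, 18]) cube([176, 18, 254]);
translate([107, 242, 18]) cube([18, 211, 254]);
translate([265, 242, 18]) cube([18, 211, 254]);


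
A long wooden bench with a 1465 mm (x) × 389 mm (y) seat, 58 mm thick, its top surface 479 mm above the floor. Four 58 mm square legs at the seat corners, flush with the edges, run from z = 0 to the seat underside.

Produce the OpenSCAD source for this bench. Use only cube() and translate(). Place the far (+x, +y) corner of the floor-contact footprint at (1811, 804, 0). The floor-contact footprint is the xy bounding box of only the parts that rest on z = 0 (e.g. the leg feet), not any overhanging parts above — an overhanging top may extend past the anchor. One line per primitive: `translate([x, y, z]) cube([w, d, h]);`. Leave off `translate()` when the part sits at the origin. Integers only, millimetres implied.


translate([346, 415, 421]) cube([1465, 389, 58]);
translate([346, 415, 0]) cube([58, 58, 421]);
translate([346, 746, 0]) cube([58, 58, 421]);
translate([1753, 415, 0]) cube([58, 58, 421]);
translate([1753, 746, 0]) cube([58, 58, 421]);


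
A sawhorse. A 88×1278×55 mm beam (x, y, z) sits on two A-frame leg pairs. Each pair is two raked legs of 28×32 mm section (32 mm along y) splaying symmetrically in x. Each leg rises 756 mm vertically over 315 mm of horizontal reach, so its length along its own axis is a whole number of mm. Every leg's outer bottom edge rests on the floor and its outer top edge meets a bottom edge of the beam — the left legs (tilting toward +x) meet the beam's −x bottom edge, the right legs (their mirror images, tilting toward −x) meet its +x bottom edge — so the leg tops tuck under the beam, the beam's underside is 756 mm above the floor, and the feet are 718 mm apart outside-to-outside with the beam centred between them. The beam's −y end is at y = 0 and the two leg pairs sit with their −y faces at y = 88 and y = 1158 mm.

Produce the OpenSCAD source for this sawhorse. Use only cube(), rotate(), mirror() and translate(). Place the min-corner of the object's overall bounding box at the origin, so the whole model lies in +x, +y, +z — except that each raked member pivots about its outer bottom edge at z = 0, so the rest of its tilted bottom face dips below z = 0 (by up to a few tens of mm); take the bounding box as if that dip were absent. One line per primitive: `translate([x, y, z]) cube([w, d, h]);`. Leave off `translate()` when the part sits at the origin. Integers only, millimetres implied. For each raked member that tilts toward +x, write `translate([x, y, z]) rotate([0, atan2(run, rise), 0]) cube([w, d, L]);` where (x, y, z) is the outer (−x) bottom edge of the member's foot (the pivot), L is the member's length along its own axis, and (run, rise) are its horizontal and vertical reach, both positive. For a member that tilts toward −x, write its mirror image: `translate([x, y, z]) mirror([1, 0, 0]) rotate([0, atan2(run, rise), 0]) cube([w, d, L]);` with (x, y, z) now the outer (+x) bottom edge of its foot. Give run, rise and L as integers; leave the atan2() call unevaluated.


translate([315, 0, 756]) cube([88, 1278, 55]);
translate([0, 88, 0]) rotate([0, atan2(315, 756), 0]) cube([28, 32, 819]);
translate([718, 88, 0]) mirror([1, 0, 0]) rotate([0, atan2(315, 756), 0]) cube([28, 32, 819]);
translate([0, 1158, 0]) rotate([0, atan2(315, 756), 0]) cube([28, 32, 819]);
translate([718, 1158, 0]) mirror([1, 0, 0]) rotate([0, atan2(315, 756), 0]) cube([28, 32, 819]);


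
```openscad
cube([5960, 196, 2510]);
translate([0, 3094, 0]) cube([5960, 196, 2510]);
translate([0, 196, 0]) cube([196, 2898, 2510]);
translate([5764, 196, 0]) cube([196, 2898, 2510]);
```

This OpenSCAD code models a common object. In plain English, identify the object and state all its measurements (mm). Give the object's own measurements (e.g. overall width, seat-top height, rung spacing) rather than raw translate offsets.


The wall frame of a small rectangular building: four walls, each 2510 mm tall and 196 mm thick, enclosing a footprint 5960 mm (x) by 3290 mm (y) outside-to-outside, with no floor or roof. The front and back walls (the −y and +y sides) span the full width; the two side walls fit between them.


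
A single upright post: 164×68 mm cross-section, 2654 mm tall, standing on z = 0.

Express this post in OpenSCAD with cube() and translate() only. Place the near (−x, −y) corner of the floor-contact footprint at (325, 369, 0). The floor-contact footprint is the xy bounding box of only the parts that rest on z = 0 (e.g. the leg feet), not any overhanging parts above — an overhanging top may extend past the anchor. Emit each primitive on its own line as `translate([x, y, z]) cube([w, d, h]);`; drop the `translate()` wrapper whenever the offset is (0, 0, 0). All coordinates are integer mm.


translate([325, 369, 0]) cube([164, 68, 2654]);


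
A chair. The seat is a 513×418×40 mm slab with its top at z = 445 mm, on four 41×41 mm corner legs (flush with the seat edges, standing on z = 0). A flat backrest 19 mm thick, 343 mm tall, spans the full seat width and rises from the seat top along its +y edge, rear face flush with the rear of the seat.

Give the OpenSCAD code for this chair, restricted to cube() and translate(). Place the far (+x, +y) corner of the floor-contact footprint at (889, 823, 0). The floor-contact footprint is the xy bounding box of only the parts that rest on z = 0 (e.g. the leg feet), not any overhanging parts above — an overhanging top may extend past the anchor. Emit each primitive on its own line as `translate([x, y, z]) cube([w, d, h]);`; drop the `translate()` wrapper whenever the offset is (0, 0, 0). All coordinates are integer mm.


// leg_h = 445 - 40 = 405
translate([376, 405, 405]) cube([513, 418, 40]);
translate([376, 405, 0]) cube([41, 41, 405]);
translate([848, 405, 0]) cube([41, 41, 405]);
translate([376, 782, 0]) cube([41, 41, 405]);
translate([848, 782, 0]) cube([41, 41, 405]);
translate([376, 804, 445]) cube([513, 19, 343]);


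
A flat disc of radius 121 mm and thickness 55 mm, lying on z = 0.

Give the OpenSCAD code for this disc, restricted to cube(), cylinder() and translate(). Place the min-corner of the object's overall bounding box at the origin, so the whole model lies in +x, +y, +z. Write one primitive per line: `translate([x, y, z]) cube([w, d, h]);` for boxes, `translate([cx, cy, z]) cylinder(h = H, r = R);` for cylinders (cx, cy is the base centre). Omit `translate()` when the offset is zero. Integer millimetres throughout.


translate([121, 121, 0]) cylinder(h = 55, r = 121);


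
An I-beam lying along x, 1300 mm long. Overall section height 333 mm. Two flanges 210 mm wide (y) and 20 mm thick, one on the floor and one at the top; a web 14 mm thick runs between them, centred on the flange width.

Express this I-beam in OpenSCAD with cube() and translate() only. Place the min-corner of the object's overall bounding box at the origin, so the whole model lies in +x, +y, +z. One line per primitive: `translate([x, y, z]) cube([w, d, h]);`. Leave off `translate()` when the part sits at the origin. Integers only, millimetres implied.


cube([1300, 210, 20]);
translate([0, 98, 20]) cube([1300, 14, 293]);
translate([0, 0, 313]) cube([1300, 210, 20]);


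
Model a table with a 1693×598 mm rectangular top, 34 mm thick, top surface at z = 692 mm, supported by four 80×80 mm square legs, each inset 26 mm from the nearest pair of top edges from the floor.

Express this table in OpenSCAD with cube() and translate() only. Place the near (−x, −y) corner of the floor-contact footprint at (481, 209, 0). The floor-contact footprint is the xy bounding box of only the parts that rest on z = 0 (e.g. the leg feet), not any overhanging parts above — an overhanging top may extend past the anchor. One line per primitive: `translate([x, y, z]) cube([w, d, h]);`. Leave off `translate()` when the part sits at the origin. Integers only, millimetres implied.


translate([455, 183, 658]) cube([1693, 598, 34]);
translate([481, 209, 0]) cube([80, 80, 658]);
translate([2042, 209, 0]) cube([80, 80, 658]);
translate([481, 675, 0]) cube([80, 80, 658]);
translate([2042, 675, 0]) cube([80, 80, 658]);


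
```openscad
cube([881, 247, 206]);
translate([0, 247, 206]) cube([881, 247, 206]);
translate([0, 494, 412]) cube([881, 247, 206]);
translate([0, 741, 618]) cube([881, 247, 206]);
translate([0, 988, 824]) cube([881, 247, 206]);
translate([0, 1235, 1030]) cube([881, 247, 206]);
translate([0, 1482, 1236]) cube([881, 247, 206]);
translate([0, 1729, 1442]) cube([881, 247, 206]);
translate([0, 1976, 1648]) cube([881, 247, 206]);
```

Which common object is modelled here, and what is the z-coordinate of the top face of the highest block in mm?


A staircase. The total rise is 1854 mm.

9 identical blocks, each offset up and back from the previous — a staircase. Each step is 206 mm tall and there are 9 of them, so the total rise is 9 × 206 = 1854 mm.


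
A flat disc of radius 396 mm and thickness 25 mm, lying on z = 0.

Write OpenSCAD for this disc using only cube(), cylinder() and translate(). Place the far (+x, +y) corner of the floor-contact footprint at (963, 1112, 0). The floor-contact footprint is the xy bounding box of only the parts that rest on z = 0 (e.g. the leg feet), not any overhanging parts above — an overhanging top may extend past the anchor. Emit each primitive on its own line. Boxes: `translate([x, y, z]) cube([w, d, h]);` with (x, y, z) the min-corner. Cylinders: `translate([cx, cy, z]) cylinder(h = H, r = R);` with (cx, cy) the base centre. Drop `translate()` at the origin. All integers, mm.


translate([567, 716, 0]) cylinder(h = 25, r = 396);


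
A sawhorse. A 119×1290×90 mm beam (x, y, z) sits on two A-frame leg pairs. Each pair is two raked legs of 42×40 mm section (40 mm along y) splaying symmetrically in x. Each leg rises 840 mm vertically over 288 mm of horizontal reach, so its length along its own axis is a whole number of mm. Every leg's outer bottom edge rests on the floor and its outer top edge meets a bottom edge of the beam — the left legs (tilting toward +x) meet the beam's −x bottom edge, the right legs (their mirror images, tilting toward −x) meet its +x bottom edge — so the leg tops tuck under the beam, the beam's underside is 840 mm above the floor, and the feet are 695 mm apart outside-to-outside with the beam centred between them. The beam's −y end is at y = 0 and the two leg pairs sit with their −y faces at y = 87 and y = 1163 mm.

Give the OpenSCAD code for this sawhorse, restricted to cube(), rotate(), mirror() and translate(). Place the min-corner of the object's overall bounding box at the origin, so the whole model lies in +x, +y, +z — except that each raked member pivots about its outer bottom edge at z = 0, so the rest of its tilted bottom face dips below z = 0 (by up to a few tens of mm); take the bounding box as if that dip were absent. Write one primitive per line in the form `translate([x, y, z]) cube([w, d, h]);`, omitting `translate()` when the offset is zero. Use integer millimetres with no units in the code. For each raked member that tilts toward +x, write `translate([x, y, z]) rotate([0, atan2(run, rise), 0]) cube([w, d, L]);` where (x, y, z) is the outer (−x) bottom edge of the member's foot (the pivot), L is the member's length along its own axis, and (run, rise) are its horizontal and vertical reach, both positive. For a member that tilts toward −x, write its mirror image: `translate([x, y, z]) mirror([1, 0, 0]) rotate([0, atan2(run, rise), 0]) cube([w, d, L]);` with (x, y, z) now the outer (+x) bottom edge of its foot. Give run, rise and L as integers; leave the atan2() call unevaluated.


translate([288, 0, 840]) cube([119, 1290, 90]);
translate([0, 87, 0]) rotate([0, atan2(288, 840), 0]) cube([42, 40, 888]);
translate([695, 87, 0]) mirror([1, 0, 0]) rotate([0, atan2(288, 840), 0]) cube([42, 40, 888]);
translate([0, 1163, 0]) rotate([0, atan2(288, 840), 0]) cube([42, 40, 888]);
translate([695, 1163, 0]) mirror([1, 0, 0]) rotate([0, atan2(288, 840), 0]) cube([42, 40, 888]);


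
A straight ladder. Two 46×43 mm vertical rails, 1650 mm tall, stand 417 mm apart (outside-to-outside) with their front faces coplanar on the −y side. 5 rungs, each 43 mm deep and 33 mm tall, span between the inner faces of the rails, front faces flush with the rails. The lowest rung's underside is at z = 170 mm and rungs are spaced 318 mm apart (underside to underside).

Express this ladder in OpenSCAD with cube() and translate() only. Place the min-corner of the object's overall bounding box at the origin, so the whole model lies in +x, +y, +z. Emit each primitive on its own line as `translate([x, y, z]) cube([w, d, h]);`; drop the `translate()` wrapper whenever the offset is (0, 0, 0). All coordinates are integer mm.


cube([46, 43, 1650]);
translate([371, 0, 0]) cube([46, 43, 1650]);
translate([46, 0, 170]) cube([325, 43, 33]);
translate([46, 0, 488]) cube([325, 43, 33]);
translate([46, 0, 806]) cube([325, 43, 33]);
translate([46, 0, 1124]) cube([325, 43, 33]);
translate([46, 0, 1442]) cube([325, 43, 33]);


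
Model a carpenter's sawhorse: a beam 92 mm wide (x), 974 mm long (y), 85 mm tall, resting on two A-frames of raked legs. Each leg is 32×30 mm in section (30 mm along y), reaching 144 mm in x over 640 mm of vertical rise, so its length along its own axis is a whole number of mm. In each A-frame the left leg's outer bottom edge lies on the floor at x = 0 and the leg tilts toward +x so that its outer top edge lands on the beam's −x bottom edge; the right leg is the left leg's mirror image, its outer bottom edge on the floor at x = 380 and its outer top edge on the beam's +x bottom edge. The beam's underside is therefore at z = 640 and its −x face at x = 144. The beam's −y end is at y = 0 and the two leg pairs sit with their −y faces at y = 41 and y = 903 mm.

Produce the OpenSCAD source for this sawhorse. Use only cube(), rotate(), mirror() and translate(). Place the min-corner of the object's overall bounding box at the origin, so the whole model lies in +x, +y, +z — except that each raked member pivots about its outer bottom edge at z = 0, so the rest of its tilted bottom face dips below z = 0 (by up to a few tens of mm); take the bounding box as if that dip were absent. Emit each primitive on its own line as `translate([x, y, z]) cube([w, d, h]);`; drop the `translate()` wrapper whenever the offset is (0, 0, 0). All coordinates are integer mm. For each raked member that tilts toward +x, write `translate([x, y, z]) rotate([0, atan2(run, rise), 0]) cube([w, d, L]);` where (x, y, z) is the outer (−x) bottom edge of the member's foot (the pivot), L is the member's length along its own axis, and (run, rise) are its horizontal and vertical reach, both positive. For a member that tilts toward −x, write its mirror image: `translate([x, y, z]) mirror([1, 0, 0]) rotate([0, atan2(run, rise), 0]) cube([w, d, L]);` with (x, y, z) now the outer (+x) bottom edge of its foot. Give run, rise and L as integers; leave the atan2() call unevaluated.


// leg length = √(144² + 640²) = 656
// right-leg outer foot x = 2·144 + 92 = 380
// beam min-corner = (144, 0, 640)
translate([144, 0, 640]) cube([92, 974, 85]);
translate([0, 41, 0]) rotate([0, atan2(144, 640), 0]) cube([32, 30, 656]);
translate([380, 41, 0]) mirror([1, 0, 0]) rotate([0, atan2(144, 640), 0]) cube([32, 30, 656]);
translate([0, 903, 0]) rotate([0, atan2(144, 640), 0]) cube([32, 30, 656]);
translate([380, 903, 0]) mirror([1, 0, 0]) rotate([0, atan2(144, 640), 0]) cube([32, 30, 656]);


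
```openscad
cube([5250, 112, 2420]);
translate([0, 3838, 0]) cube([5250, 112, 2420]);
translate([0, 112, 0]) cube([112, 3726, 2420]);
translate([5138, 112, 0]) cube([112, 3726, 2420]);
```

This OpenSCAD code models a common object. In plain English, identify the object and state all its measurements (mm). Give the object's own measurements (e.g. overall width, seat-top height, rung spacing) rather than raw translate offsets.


The wall frame of a small rectangular building: four walls, each 2420 mm tall and 112 mm thick, enclosing a footprint 5250 mm (x) by 3950 mm (y) outside-to-outside, with no floor or roof. The front and back walls (the −y and +y sides) span the full width; the two side walls fit between them.


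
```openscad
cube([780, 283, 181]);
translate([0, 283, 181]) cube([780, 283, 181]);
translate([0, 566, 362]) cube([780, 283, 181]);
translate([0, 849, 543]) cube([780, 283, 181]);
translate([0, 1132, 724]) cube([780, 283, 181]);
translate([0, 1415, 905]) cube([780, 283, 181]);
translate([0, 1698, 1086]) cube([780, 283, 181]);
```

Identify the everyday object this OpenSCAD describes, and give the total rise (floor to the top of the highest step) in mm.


A staircase. The total rise is 1267 mm.

7 identical blocks, each offset up and back from the previous — a staircase. Each step is 181 mm tall and there are 7 of them, so the total rise is 7 × 181 = 1267 mm.


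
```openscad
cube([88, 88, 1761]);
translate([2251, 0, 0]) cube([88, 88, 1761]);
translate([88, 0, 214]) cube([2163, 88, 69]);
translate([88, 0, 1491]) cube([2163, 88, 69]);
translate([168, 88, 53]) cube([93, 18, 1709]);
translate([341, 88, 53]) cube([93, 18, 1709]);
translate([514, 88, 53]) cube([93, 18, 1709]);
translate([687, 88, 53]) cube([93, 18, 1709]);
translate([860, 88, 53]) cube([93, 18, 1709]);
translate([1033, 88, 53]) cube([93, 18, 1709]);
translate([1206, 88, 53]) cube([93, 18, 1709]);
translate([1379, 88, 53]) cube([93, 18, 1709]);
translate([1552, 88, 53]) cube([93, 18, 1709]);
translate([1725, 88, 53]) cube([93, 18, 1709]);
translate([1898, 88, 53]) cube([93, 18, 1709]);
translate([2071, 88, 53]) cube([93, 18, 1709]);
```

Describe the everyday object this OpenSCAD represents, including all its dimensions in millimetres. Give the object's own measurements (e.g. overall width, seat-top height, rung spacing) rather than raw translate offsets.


A fence section. Two 88×88 mm posts, 1761 mm tall, stand on the floor with a clear span of 2163 mm between their inner faces. Two horizontal rails of 88×69 mm section span the gap between the posts with their undersides at z = 214 mm and z = 1491 mm, flush with the posts' −y face. 12 pickets, each 93 mm wide, 18 mm thick and 1709 mm tall, are fixed to the +y face of the rails with their bottoms at z = 53 mm, spaced across the span with a 80 mm gap after the −x post and between neighbouring pickets, with 87 mm left before the +x post.


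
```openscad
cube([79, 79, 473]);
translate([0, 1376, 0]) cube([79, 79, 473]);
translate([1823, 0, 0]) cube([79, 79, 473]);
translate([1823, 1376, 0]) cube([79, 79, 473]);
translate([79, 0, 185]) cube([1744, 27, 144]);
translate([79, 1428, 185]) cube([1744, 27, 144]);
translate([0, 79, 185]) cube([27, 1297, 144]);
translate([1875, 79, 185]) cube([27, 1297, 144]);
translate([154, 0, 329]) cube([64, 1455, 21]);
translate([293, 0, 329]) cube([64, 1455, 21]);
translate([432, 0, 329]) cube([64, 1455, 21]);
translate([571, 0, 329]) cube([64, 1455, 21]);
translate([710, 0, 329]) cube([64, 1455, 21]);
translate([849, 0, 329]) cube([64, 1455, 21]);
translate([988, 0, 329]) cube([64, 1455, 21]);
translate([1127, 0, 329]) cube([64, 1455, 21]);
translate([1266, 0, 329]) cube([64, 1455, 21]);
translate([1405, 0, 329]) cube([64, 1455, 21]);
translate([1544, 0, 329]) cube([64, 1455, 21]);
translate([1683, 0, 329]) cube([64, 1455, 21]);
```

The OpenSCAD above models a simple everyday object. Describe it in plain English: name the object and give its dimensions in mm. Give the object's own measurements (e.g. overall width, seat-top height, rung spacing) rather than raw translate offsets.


A bed frame 1902 mm long (x) by 1455 mm wide (y). Four 79×79 mm corner posts, 473 mm tall, at the corners of the footprint. Four rails of 27 mm thickness and 144 mm height run between adjacent posts with their undersides at z = 185 mm, their outer faces flush with the outside of the frame (the two x-running rails run between the posts' inner faces; the two y-running rails run between the posts' inner faces). 12 slats, each 64 mm wide (x) and 21 mm thick, lie across the top of the two x-running rails, running the full 1455 mm width of the frame in y; along x they sit between the end posts with a 75 mm gap after the −x posts and between neighbouring slats, leaving 76 mm before the +x posts.


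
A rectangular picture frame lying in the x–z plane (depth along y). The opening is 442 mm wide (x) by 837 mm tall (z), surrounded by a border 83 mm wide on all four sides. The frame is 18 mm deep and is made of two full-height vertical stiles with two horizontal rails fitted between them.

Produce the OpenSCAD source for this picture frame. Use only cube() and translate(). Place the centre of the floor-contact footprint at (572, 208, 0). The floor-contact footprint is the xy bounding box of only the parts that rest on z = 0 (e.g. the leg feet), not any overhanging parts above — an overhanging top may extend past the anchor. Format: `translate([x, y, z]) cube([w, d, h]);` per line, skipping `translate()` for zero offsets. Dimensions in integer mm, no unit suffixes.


translate([268, 199, 0]) cube([83, 18, 1003]);
translate([793, 199, 0]) cube([83, 18, 1003]);
translate([351, 199, 0]) cube([442, 18, 83]);
translate([351, 199, 920]) cube([442, 18, 83]);


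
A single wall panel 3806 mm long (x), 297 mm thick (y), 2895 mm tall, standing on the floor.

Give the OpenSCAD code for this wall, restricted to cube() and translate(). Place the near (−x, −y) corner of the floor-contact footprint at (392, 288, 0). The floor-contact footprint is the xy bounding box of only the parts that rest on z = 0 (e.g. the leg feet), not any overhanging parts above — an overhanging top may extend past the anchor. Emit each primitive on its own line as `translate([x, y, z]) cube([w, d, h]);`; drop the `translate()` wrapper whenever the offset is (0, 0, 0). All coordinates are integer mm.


translate([392, 288, 0]) cube([3806, 297, 2895]);


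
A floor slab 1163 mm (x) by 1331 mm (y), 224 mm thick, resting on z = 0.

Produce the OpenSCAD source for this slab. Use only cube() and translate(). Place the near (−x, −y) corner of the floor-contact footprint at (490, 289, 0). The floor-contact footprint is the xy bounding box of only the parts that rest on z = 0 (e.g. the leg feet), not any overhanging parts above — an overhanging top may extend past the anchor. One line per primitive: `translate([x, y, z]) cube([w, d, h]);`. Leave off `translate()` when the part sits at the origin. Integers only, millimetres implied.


translate([490, 289, 0]) cube([1163, 1331, 224]);


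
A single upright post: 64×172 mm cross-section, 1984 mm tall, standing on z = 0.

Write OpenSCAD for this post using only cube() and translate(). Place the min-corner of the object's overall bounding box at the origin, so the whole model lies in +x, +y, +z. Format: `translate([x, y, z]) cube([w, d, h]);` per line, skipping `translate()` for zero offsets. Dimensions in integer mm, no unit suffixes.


cube([64, 172, 1984]);


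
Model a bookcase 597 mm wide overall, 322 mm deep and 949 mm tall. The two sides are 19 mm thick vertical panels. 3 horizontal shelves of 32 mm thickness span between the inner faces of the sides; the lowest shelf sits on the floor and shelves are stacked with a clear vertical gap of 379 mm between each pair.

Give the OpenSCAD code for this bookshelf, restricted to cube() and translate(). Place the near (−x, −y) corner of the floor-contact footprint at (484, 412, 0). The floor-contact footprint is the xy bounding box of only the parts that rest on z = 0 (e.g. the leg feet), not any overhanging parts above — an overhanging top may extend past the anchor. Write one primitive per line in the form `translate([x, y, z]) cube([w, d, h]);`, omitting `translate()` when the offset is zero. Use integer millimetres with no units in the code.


translate([484, 412, 0]) cube([19, 322, 949]);
translate([1062, 412, 0]) cube([19, 322, 949]);
translate([503, 412, 0]) cube([559, 322, 32]);
translate([503, 412, 411]) cube([559, 322, 32]);
translate([503, 412, 822]) cube([559, 322, 32]);


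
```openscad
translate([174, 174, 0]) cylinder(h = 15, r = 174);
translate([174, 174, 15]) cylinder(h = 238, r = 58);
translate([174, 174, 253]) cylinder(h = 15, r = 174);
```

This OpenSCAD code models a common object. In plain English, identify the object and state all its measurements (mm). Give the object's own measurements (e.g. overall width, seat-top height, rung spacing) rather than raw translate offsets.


A spool: two coaxial disc flanges of radius 174 mm and thickness 15 mm, joined by a core cylinder of radius 58 mm and height 238 mm. The lower flange rests on z = 0 and the three cylinders share a vertical axis.


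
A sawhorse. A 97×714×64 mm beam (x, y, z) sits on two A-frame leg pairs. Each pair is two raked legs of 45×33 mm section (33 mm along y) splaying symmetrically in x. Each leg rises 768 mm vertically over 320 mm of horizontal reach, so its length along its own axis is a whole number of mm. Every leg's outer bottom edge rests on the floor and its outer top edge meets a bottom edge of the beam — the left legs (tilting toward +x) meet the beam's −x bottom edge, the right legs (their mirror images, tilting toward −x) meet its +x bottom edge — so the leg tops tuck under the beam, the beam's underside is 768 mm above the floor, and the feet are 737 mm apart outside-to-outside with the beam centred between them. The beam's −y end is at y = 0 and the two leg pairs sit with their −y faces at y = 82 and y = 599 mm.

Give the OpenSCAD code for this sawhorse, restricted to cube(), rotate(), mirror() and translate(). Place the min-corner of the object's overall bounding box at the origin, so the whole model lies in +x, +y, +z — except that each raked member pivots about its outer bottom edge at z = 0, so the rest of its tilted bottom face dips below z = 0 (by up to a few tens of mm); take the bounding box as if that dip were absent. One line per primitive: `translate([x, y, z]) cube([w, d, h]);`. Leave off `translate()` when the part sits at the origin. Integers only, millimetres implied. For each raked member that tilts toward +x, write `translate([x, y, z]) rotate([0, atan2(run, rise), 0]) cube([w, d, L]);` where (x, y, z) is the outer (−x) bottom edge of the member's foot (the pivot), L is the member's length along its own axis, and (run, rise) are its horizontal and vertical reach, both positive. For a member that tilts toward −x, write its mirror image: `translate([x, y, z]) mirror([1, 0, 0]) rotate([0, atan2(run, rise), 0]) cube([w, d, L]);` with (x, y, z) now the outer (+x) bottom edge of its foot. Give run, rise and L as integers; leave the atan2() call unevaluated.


translate([320, 0, 768]) cube([97, 714, 64]);
translate([0, 82, 0]) rotate([0, atan2(320, 768), 0]) cube([45, 33, 832]);
translate([737, 82, 0]) mirror([1, 0, 0]) rotate([0, atan2(320, 768), 0]) cube([45, 33, 832]);
translate([0, 599, 0]) rotate([0, atan2(320, 768), 0]) cube([45, 33, 832]);
translate([737, 599, 0]) mirror([1, 0, 0]) rotate([0, atan2(320, 768), 0]) cube([45, 33, 832]);


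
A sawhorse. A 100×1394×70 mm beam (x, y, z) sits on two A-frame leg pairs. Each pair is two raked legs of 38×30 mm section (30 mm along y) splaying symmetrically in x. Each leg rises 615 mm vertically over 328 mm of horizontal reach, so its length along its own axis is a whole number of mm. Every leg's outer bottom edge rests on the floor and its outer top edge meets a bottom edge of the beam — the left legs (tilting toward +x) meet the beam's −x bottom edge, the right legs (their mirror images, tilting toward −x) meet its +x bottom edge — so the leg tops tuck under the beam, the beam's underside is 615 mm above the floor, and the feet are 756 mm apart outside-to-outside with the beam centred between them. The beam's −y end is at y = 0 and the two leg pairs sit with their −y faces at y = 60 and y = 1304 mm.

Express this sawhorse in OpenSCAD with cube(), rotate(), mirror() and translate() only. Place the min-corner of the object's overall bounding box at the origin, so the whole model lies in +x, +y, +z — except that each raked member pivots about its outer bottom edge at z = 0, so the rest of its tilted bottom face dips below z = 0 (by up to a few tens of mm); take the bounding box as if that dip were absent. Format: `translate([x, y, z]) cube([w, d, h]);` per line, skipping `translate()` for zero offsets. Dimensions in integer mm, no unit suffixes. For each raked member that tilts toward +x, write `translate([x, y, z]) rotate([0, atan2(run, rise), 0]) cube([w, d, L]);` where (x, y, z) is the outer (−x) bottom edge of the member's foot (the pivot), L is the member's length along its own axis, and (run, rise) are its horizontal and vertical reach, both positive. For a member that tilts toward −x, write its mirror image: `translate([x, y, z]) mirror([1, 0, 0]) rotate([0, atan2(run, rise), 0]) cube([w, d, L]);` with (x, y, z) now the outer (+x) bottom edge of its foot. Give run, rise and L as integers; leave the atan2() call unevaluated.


translate([328, 0, 615]) cube([100, 1394, 70]);
translate([0, 60, 0]) rotate([0, atan2(328, 615), 0]) cube([38, 30, 697]);
translate([756, 60, 0]) mirror([1, 0, 0]) rotate([0, atan2(328, 615), 0]) cube([38, 30, 697]);
translate([0, 1304, 0]) rotate([0, atan2(328, 615), 0]) cube([38, 30, 697]);
translate([756, 1304, 0]) mirror([1, 0, 0]) rotate([0, atan2(328, 615), 0]) cube([38, 30, 697]);


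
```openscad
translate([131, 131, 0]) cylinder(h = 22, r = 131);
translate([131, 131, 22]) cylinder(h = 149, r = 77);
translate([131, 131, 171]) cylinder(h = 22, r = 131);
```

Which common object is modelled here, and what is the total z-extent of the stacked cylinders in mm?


A spool. The overall height is 193 mm.

Three coaxial cylinders, large–small–large — a spool. Two 22 mm flanges and a 149 mm core give 22 + 149 + 22 = 193 mm.


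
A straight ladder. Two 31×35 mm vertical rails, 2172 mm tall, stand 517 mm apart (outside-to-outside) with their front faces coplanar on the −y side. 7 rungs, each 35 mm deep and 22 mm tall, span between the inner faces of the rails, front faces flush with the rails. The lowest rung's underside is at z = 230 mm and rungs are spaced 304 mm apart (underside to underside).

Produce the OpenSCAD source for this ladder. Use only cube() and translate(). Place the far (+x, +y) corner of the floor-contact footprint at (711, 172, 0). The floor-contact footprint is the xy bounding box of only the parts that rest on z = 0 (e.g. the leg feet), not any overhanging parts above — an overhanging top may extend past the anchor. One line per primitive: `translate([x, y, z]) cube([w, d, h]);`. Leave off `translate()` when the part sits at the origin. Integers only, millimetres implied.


// rung span = 517 - 2*31 = 455
// rung[k] z = 230 + k*304
translate([194, 137, 0]) cube([31, 35, 2172]);
translate([680, 137, 0]) cube([31, 35, 2172]);
translate([225, 137, 230]) cube([455, 35, 22]);
translate([225, 137, 534]) cube([455, 35, 22]);
translate([225, 137, 838]) cube([455, 35, 22]);
translate([225, 137, 1142]) cube([455, 35, 22]);
translate([225, 137, 1446]) cube([455, 35, 22]);
translate([225, 137, 1750]) cube([455, 35, 22]);
translate([225, 137, 2054]) cube([455, 35, 22]);
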